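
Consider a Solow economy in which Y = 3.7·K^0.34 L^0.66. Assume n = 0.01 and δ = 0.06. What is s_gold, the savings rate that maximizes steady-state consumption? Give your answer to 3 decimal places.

s_gold = 0.340

Capital per worker breaks even when investment replaces (n + δ)·k; here n + δ = 0.07.
At the golden rule MPK = n+δ, and in any Cobb-Douglas steady state s = (n+δ)·k/y = MPK·k/y = capital's share 0.34.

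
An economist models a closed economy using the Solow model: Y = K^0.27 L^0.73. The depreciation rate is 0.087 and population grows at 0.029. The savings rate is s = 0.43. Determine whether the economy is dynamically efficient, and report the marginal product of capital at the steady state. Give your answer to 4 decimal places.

dynamically inefficient; MPK ≈ 0.0728

Capital per worker breaks even when investment replaces (n + δ)·k; here n + δ = 0.116.
Steady-state k*: s·k^0.27 = 0.116·k gives k* = (0.43/0.116)^(1/0.73) ≈ 6.0182.
MPK = 0.27·6.0182^(-0.73) ≈ 0.0728.
MPK < n+δ = 0.116, so the economy is dynamically inefficient (over-saving).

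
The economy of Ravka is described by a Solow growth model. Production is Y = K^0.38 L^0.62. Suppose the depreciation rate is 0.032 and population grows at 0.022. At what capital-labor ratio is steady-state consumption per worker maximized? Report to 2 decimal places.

k_gold ≈ 23.27

n + δ = 0.022 + 0.032 = 0.054.
Golden rule sets MPK = n+δ: 0.38·k^(0.38−1) = 0.054, so k_gold = (0.38/0.054)^(1/0.62) ≈ 23.2679.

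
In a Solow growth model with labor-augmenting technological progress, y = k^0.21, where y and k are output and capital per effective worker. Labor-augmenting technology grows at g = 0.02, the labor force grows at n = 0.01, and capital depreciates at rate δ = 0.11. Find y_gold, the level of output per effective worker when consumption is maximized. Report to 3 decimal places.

y_gold ≈ 1.114

The effective depreciation rate is n + g + δ = 0.01 + 0.02 + 0.11 = 0.14.
At the golden rule the marginal product of capital equals n+g+δ: 0.21·k^(0.21−1) = 0.14. Solving, k_gold = (0.21/0.14)^(1/0.79) ≈ 1.6707.
Output: y_gold = k_gold^0.21 = 1.6707^0.21 ≈ 1.1138.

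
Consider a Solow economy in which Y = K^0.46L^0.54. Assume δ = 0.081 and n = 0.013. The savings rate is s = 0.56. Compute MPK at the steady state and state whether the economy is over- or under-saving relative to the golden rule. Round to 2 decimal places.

n + δ = 0.013 + 0.081 = 0.094.
Steady-state k*: s·k^0.46 = 0.094·k gives k* = (0.56/0.094)^(1/0.54) ≈ 27.2456.
MPK = 0.46·27.2456^(-0.54) ≈ 0.0772.
MPK < n+δ = 0.094, so the economy is dynamically inefficient (over-saving).

over-saving; MPK ≈ 0.08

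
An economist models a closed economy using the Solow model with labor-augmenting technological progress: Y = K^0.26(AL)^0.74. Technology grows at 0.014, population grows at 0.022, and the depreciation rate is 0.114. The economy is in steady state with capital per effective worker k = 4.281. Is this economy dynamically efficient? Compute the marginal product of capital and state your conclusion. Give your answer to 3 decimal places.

n + g + δ = 0.022 + 0.014 + 0.114 = 0.15.
MPK = 0.26·k^(0.26−1) = 0.26·4.281^(-0.74) ≈ 0.0886.
MPK < 0.15, so the economy is dynamically inefficient (over-saving).

dynamically inefficient; MPK ≈ 0.089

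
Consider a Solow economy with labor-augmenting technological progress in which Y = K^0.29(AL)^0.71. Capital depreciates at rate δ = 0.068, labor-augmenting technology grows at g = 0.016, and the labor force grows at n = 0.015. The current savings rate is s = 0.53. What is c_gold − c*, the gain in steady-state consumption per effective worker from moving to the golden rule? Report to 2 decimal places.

The effective depreciation rate is n + g + δ = 0.015 + 0.016 + 0.068 = 0.099.
Current steady state (s = 0.53): k* = (0.53/0.099)^(1/0.71) ≈ 10.6232, y* = 10.6232^0.29 ≈ 1.9843, c* = (1−0.53)·1.9843 ≈ 0.9326.
At the golden rule the marginal product of capital equals n+g+δ: 0.29·k^(0.29−1) = 0.099. Solving, k_gold = (0.29/0.099)^(1/0.71) ≈ 4.5437.
y_gold = 4.5437^0.29 ≈ 1.5511, c_gold = y_gold − 0.099·k_gold ≈ 1.1013.
Gain: Δc = 1.1013 − 0.9326 ≈ 0.1687.

Δc ≈ 0.17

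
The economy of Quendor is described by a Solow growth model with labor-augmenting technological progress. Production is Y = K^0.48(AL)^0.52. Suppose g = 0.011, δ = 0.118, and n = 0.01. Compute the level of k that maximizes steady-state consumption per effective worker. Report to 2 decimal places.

k_gold ≈ 10.84

Break-even investment rate: n + g + δ = 0.01 + 0.011 + 0.118 = 0.139.
Golden rule sets MPK = n+g+δ: 0.48·k^(0.48−1) = 0.139, so k_gold = (0.48/0.139)^(1/0.52) ≈ 10.8405.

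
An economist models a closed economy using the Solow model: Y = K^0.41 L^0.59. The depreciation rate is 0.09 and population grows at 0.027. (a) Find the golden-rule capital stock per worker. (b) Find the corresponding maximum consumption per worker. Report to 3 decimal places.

(a) k_gold ≈ 8.376; (b) c_gold ≈ 1.410

Capital per worker breaks even when investment replaces (n + δ)·k; here n + δ = 0.117.
Maximizing c = f(k) − (n+δ)·k gives f'(k) = n+δ, i.e. 0.41·k^(0.41−1) = 0.117, so k_gold = (0.41/0.117)^(1/0.59) ≈ 8.3762.
y_gold = 8.3762^0.41 ≈ 2.3903; c_gold = y_gold − 0.117·k_gold ≈ 1.4103.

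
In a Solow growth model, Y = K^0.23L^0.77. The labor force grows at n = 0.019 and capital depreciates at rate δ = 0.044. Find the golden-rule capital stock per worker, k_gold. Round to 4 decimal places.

k_gold ≈ 5.3749

n + δ = 0.019 + 0.044 = 0.063.
Maximizing c = f(k) − (n+δ)·k gives f'(k) = n+δ, i.e. 0.23·k^(0.23−1) = 0.063, so k_gold = (0.23/0.063)^(1/0.77) ≈ 5.3749.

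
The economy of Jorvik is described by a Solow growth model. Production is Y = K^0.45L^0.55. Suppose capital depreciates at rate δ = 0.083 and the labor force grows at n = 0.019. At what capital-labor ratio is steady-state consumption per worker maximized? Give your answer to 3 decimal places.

k_gold ≈ 14.860

Capital per worker breaks even when investment replaces (n + δ)·k; here n + δ = 0.102.
At the golden rule the marginal product of capital equals n+δ: 0.45·k^(0.45−1) = 0.102. Solving, k_gold = (0.45/0.102)^(1/0.55) ≈ 14.8601.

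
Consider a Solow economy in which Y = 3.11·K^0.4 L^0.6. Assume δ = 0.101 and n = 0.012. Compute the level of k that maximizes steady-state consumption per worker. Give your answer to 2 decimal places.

The effective depreciation rate is n + δ = 0.012 + 0.101 = 0.113.
Setting f'(k) = n+δ gives 0.4·3.11·k^(0.4−1) = 0.113, hence k_gold = (0.4·3.11/0.113)^(1/0.6) ≈ 54.4799.

k_gold ≈ 54.48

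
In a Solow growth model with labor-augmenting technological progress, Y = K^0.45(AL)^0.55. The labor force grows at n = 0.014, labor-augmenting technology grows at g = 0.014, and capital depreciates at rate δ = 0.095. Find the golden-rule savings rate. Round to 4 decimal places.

The effective depreciation rate is n + g + δ = 0.014 + 0.014 + 0.095 = 0.123.
At the golden rule MPK = n+g+δ, and in any Cobb-Douglas steady state s = (n+g+δ)·k/y = MPK·k/y = capital's share 0.45.

s_gold = 0.4500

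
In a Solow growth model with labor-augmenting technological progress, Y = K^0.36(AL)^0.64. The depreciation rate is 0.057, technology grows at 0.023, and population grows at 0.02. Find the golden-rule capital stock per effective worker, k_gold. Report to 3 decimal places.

k_gold ≈ 7.400

n + g + δ = 0.02 + 0.023 + 0.057 = 0.1.
Maximizing c = f(k) − (n+g+δ)·k gives f'(k) = n+g+δ, i.e. 0.36·k^(0.36−1) = 0.1, so k_gold = (0.36/0.1)^(1/0.64) ≈ 7.3998.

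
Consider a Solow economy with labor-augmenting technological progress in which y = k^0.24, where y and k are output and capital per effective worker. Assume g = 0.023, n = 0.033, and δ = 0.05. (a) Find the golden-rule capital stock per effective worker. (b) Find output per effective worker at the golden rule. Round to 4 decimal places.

(a) k_gold ≈ 2.9308; (b) y_gold ≈ 1.2944

Capital per effective worker breaks even when investment replaces (n + g + δ)·k; here n + g + δ = 0.106.
Maximizing c = f(k) − (n+g+δ)·k gives f'(k) = n+g+δ, i.e. 0.24·k^(0.24−1) = 0.106, so k_gold = (0.24/0.106)^(1/0.76) ≈ 2.9308.
y_gold = 2.9308^0.24 ≈ 1.2944.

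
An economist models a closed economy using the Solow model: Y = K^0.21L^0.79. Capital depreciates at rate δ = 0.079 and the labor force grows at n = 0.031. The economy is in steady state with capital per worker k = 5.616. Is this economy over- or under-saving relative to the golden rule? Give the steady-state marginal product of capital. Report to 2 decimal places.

Capital per worker breaks even when investment replaces (n + δ)·k; here n + δ = 0.11.
MPK = 0.21·k^(0.21−1) = 0.21·5.616^(-0.79) ≈ 0.0537.
MPK < 0.11, so the economy is dynamically inefficient (over-saving).

over-saving; MPK ≈ 0.05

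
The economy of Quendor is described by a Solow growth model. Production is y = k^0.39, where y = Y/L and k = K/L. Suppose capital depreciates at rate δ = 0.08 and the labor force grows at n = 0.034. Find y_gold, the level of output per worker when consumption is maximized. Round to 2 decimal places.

y_gold ≈ 2.20

n + δ = 0.034 + 0.08 = 0.114.
Setting f'(k) = n+δ gives 0.39·k^(0.39−1) = 0.114, hence k_gold = (0.39/0.114)^(1/0.61) ≈ 7.5105.
Output: y_gold = k_gold^0.39 = 7.5105^0.39 ≈ 2.1954.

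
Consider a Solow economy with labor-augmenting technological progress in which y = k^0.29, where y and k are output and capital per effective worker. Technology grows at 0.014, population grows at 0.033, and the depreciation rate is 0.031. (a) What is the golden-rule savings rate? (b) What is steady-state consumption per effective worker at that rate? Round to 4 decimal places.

Break-even investment rate: n + g + δ = 0.033 + 0.014 + 0.031 = 0.078.
For Cobb-Douglas, s_gold equals capital's share: s_gold = 0.29.
Setting f'(k) = n+g+δ gives 0.29·k^(0.29−1) = 0.078, hence k_gold = (0.29/0.078)^(1/0.71) ≈ 6.3569.
y_gold = 6.3569^0.29 ≈ 1.7098; c_gold = (1−0.29)·y_gold ≈ 1.2139.

(a) s_gold = 0.2900; (b) c_gold ≈ 1.2139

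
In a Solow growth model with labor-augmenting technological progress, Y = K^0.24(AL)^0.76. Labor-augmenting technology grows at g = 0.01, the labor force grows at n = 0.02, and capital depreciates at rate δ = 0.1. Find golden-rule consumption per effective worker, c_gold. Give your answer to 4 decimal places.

c_gold ≈ 0.9224

Capital per effective worker breaks even when investment replaces (n + g + δ)·k; here n + g + δ = 0.13.
At the golden rule the marginal product of capital equals n+g+δ: 0.24·k^(0.24−1) = 0.13. Solving, k_gold = (0.24/0.13)^(1/0.76) ≈ 2.2405.
y_gold = 2.2405^0.24 ≈ 1.2136.
c_gold = y_gold − (n+g+δ)·k_gold = 1.2136 − 0.13·2.2405 ≈ 0.9224.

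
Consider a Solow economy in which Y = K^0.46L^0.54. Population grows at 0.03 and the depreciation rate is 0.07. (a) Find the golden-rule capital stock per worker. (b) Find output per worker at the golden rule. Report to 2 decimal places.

Capital per worker breaks even when investment replaces (n + δ)·k; here n + δ = 0.1.
Setting f'(k) = n+δ gives 0.46·k^(0.46−1) = 0.1, hence k_gold = (0.46/0.1)^(1/0.54) ≈ 16.8783.
y_gold = 16.8783^0.46 ≈ 3.6692.

(a) k_gold ≈ 16.88; (b) y_gold ≈ 3.67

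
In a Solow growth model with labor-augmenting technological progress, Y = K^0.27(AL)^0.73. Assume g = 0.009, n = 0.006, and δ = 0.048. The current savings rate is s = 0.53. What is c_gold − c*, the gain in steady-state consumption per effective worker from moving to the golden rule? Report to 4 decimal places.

n + g + δ = 0.006 + 0.009 + 0.048 = 0.063.
Current steady state (s = 0.53): k* = (0.53/0.063)^(1/0.73) ≈ 18.4942, y* = 18.4942^0.27 ≈ 2.1984, c* = (1−0.53)·2.1984 ≈ 1.0332.
Setting f'(k) = n+g+δ gives 0.27·k^(0.27−1) = 0.063, hence k_gold = (0.27/0.063)^(1/0.73) ≈ 7.3415.
y_gold = 7.3415^0.27 ≈ 1.7130, c_gold = y_gold − 0.063·k_gold ≈ 1.2505.
Gain: Δc = 1.2505 − 1.0332 ≈ 0.2173.

Δc ≈ 0.2173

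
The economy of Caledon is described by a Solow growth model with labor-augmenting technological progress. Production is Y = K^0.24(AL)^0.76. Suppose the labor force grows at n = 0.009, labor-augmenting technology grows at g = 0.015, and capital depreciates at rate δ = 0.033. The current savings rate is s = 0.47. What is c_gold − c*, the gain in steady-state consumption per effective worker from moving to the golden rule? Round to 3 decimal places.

Δc ≈ 0.165

n + g + δ = 0.009 + 0.015 + 0.033 = 0.057.
Current steady state (s = 0.47): k* = (0.47/0.057)^(1/0.76) ≈ 16.0530, y* = 16.0530^0.24 ≈ 1.9469, c* = (1−0.47)·1.9469 ≈ 1.0318.
Golden rule sets MPK = n+g+δ: 0.24·k^(0.24−1) = 0.057, so k_gold = (0.24/0.057)^(1/0.76) ≈ 6.6297.
y_gold = 6.6297^0.24 ≈ 1.5746, c_gold = y_gold − 0.057·k_gold ≈ 1.1967.
Gain: Δc = 1.1967 − 1.0318 ≈ 0.1648.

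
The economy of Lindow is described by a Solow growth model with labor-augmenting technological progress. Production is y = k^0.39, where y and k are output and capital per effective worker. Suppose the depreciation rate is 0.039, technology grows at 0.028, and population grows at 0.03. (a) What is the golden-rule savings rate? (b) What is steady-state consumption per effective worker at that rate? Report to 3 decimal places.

Capital per effective worker breaks even when investment replaces (n + g + δ)·k; here n + g + δ = 0.097.
For Cobb-Douglas, s_gold equals capital's share: s_gold = 0.39.
At the golden rule the marginal product of capital equals n+g+δ: 0.39·k^(0.39−1) = 0.097. Solving, k_gold = (0.39/0.097)^(1/0.61) ≈ 9.7869.
y_gold = 9.7869^0.39 ≈ 2.4342; c_gold = (1−0.39)·y_gold ≈ 1.4848.

(a) s_gold = 0.390; (b) c_gold ≈ 1.485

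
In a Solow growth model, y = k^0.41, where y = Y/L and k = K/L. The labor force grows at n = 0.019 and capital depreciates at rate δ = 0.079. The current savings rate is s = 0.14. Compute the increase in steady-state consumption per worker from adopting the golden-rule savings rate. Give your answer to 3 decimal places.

Δc ≈ 0.493

n + δ = 0.019 + 0.079 = 0.098.
Current steady state (s = 0.14): k* = (0.14/0.098)^(1/0.59) ≈ 1.8304, y* = 1.8304^0.41 ≈ 1.2813, c* = (1−0.14)·1.2813 ≈ 1.1019.
Golden rule sets MPK = n+δ: 0.41·k^(0.41−1) = 0.098, so k_gold = (0.41/0.098)^(1/0.59) ≈ 11.3107.
y_gold = 11.3107^0.41 ≈ 2.7035, c_gold = y_gold − 0.098·k_gold ≈ 1.5951.
Gain: Δc = 1.5951 − 1.1019 ≈ 0.4932.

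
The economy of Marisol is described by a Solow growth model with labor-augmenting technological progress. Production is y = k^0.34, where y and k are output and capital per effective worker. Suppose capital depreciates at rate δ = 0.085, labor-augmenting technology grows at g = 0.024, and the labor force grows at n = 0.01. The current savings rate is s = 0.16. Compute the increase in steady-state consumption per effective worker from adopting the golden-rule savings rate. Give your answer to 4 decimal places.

Δc ≈ 0.1551

Capital per effective worker breaks even when investment replaces (n + g + δ)·k; here n + g + δ = 0.119.
Current steady state (s = 0.16): k* = (0.16/0.119)^(1/0.66) ≈ 1.5661, y* = 1.5661^0.34 ≈ 1.1648, c* = (1−0.16)·1.1648 ≈ 0.9784.
Setting f'(k) = n+g+δ gives 0.34·k^(0.34−1) = 0.119, hence k_gold = (0.34/0.119)^(1/0.66) ≈ 4.9069.
y_gold = 4.9069^0.34 ≈ 1.7174, c_gold = y_gold − 0.119·k_gold ≈ 1.1335.
Gain: Δc = 1.1335 − 0.9784 ≈ 0.1551.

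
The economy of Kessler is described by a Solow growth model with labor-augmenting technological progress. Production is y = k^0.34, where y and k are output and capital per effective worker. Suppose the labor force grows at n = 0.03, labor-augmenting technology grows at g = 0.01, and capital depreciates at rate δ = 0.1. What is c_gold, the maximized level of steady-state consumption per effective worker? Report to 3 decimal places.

c_gold ≈ 1.042

Capital per effective worker breaks even when investment replaces (n + g + δ)·k; here n + g + δ = 0.14.
Maximizing c = f(k) − (n+g+δ)·k gives f'(k) = n+g+δ, i.e. 0.34·k^(0.34−1) = 0.14, so k_gold = (0.34/0.14)^(1/0.66) ≈ 3.8359.
y_gold = 3.8359^0.34 ≈ 1.5795.
c_gold = y_gold − (n+g+δ)·k_gold = 1.5795 − 0.14·3.8359 ≈ 1.0425.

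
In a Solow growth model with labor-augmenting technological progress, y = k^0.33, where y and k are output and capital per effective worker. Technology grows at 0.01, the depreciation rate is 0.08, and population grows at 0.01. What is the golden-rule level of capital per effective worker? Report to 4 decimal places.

k_gold ≈ 5.9416

Capital per effective worker breaks even when investment replaces (n + g + δ)·k; here n + g + δ = 0.1.
Golden rule sets MPK = n+g+δ: 0.33·k^(0.33−1) = 0.1, so k_gold = (0.33/0.1)^(1/0.67) ≈ 5.9416.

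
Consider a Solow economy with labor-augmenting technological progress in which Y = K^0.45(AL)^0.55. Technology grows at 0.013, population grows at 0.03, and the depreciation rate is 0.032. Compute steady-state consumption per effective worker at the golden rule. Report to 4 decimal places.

c_gold ≈ 2.3825

Break-even investment rate: n + g + δ = 0.03 + 0.013 + 0.032 = 0.075.
Setting f'(k) = n+g+δ gives 0.45·k^(0.45−1) = 0.075, hence k_gold = (0.45/0.075)^(1/0.55) ≈ 25.9908.
y_gold = 25.9908^0.45 ≈ 4.3318.
c_gold = y_gold − (n+g+δ)·k_gold = 4.3318 − 0.075·25.9908 ≈ 2.3825.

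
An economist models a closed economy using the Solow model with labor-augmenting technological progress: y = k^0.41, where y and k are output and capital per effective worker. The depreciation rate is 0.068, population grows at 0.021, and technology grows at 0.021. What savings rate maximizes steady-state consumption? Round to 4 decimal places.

n + g + δ = 0.021 + 0.021 + 0.068 = 0.11.
At the golden rule MPK = n+g+δ, and in any Cobb-Douglas steady state s = (n+g+δ)·k/y = MPK·k/y = capital's share 0.41.

s_gold = 0.4100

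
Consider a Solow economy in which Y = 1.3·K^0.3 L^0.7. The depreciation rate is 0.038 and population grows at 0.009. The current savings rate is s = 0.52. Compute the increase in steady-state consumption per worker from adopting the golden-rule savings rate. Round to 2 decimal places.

Δc ≈ 0.30

n + δ = 0.009 + 0.038 = 0.047.
Current steady state (s = 0.52): k* = (0.52·1.3/0.047)^(1/0.7) ≈ 45.0889, y* = 1.3·45.0889^0.3 ≈ 4.0753, c* = (1−0.52)·4.0753 ≈ 1.9562.
Maximizing c = f(k) − (n+δ)·k gives f'(k) = n+δ, i.e. 0.3·1.3·k^(0.3−1) = 0.047, so k_gold = (0.3·1.3/0.047)^(1/0.7) ≈ 20.5499.
y_gold = 1.3·20.5499^0.3 ≈ 3.2195, c_gold = y_gold − 0.047·k_gold ≈ 2.2536.
Gain: Δc = 2.2536 − 1.9562 ≈ 0.2975.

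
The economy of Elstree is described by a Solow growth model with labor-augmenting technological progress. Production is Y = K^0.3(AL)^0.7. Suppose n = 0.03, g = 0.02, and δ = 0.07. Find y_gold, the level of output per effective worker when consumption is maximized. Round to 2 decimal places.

y_gold ≈ 1.48

The effective depreciation rate is n + g + δ = 0.03 + 0.02 + 0.07 = 0.12.
Golden rule sets MPK = n+g+δ: 0.3·k^(0.3−1) = 0.12, so k_gold = (0.3/0.12)^(1/0.7) ≈ 3.7024.
Output: y_gold = k_gold^0.3 = 3.7024^0.3 ≈ 1.4810.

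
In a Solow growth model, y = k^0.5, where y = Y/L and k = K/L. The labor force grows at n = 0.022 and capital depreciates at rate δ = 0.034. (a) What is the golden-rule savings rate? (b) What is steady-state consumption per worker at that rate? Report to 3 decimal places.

n + δ = 0.022 + 0.034 = 0.056.
For Cobb-Douglas, s_gold equals capital's share: s_gold = 0.5.
Golden rule sets MPK = n+δ: 0.5·k^(0.5−1) = 0.056, so k_gold = (0.5/0.056)^(1/0.5) ≈ 79.7194.
y_gold = 79.7194^0.5 ≈ 8.9286; c_gold = (1−0.5)·y_gold ≈ 4.4643.

(a) s_gold = 0.500; (b) c_gold ≈ 4.464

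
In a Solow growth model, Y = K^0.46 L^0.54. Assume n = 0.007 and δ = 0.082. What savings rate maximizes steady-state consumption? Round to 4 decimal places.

Break-even investment rate: n + δ = 0.007 + 0.082 = 0.089.
At the golden rule MPK = n+δ, and in any Cobb-Douglas steady state s = (n+δ)·k/y = MPK·k/y = capital's share 0.46.

s_gold = 0.4600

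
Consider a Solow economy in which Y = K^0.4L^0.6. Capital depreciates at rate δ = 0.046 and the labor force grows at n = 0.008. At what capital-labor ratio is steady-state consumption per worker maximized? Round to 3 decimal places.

n + δ = 0.008 + 0.046 = 0.054.
Golden rule sets MPK = n+δ: 0.4·k^(0.4−1) = 0.054, so k_gold = (0.4/0.054)^(1/0.6) ≈ 28.1478.

k_gold ≈ 28.148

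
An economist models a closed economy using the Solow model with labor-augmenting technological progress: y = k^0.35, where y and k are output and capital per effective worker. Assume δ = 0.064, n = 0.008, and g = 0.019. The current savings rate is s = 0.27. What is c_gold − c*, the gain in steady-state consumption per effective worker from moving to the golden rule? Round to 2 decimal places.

Δc ≈ 0.03

Break-even investment rate: n + g + δ = 0.008 + 0.019 + 0.064 = 0.091.
Current steady state (s = 0.27): k* = (0.27/0.091)^(1/0.65) ≈ 5.3291, y* = 5.3291^0.35 ≈ 1.7961, c* = (1−0.27)·1.7961 ≈ 1.3111.
Maximizing c = f(k) − (n+g+δ)·k gives f'(k) = n+g+δ, i.e. 0.35·k^(0.35−1) = 0.091, so k_gold = (0.35/0.091)^(1/0.65) ≈ 7.9440.
y_gold = 7.9440^0.35 ≈ 2.0654, c_gold = y_gold − 0.091·k_gold ≈ 1.3425.
Gain: Δc = 1.3425 − 1.3111 ≈ 0.0314.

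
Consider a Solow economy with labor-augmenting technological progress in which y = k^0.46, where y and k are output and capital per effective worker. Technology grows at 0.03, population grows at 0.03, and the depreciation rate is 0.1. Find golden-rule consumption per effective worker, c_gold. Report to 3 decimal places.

Capital per effective worker breaks even when investment replaces (n + g + δ)·k; here n + g + δ = 0.16.
Setting f'(k) = n+g+δ gives 0.46·k^(0.46−1) = 0.16, hence k_gold = (0.46/0.16)^(1/0.54) ≈ 7.0685.
y_gold = 7.0685^0.46 ≈ 2.4586.
c_gold = y_gold − (n+g+δ)·k_gold = 2.4586 − 0.16·7.0685 ≈ 1.3277.

c_gold ≈ 1.328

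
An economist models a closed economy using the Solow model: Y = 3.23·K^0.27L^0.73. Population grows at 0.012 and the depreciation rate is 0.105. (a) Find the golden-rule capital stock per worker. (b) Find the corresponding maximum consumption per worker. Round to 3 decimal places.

(a) k_gold ≈ 15.669; (b) c_gold ≈ 4.957

n + δ = 0.012 + 0.105 = 0.117.
Maximizing c = f(k) − (n+δ)·k gives f'(k) = n+δ, i.e. 0.27·3.23·k^(0.27−1) = 0.117, so k_gold = (0.27·3.23/0.117)^(1/0.73) ≈ 15.6690.
y_gold = 3.23·15.6690^0.27 ≈ 6.7899; c_gold = y_gold − 0.117·k_gold ≈ 4.9566.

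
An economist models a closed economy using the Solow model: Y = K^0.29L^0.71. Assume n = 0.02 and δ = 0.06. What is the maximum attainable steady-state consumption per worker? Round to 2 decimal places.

n + δ = 0.02 + 0.06 = 0.08.
Maximizing c = f(k) − (n+δ)·k gives f'(k) = n+δ, i.e. 0.29·k^(0.29−1) = 0.08, so k_gold = (0.29/0.08)^(1/0.71) ≈ 6.1342.
y_gold = 6.1342^0.29 ≈ 1.6922.
c_gold = y_gold − (n+δ)·k_gold = 1.6922 − 0.08·6.1342 ≈ 1.2015.

c_gold ≈ 1.20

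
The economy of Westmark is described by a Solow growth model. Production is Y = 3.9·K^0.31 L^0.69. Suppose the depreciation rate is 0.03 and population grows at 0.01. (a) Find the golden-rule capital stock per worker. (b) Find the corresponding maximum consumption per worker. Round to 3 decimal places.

Capital per worker breaks even when investment replaces (n + δ)·k; here n + δ = 0.04.
Maximizing c = f(k) − (n+δ)·k gives f'(k) = n+δ, i.e. 0.31·3.9·k^(0.31−1) = 0.04, so k_gold = (0.31·3.9/0.04)^(1/0.69) ≈ 139.7843.
y_gold = 3.9·139.7843^0.31 ≈ 18.0367; c_gold = y_gold − 0.04·k_gold ≈ 12.4453.

(a) k_gold ≈ 139.784; (b) c_gold ≈ 12.445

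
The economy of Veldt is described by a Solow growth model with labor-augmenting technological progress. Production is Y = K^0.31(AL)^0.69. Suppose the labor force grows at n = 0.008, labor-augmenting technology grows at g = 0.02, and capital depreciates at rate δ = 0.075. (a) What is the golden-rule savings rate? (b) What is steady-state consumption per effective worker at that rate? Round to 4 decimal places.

Capital per effective worker breaks even when investment replaces (n + g + δ)·k; here n + g + δ = 0.103.
For Cobb-Douglas, s_gold equals capital's share: s_gold = 0.31.
At the golden rule the marginal product of capital equals n+g+δ: 0.31·k^(0.31−1) = 0.103. Solving, k_gold = (0.31/0.103)^(1/0.69) ≈ 4.9376.
y_gold = 4.9376^0.31 ≈ 1.6405; c_gold = (1−0.31)·y_gold ≈ 1.1320.

(a) s_gold = 0.3100; (b) c_gold ≈ 1.1320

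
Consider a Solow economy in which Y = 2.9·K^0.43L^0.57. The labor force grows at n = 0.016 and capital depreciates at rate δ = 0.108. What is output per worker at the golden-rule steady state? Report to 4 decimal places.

y_gold ≈ 16.5435

The effective depreciation rate is n + δ = 0.016 + 0.108 = 0.124.
Setting f'(k) = n+δ gives 0.43·2.9·k^(0.43−1) = 0.124, hence k_gold = (0.43·2.9/0.124)^(1/0.57) ≈ 57.3687.
Output: y_gold = 2.9·k_gold^0.43 = 2.9·57.3687^0.43 ≈ 16.5435.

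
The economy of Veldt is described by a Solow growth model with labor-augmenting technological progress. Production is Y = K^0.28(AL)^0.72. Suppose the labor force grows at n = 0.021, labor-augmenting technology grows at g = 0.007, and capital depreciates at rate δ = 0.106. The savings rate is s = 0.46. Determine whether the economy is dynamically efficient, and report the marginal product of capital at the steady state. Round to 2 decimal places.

dynamically inefficient; MPK ≈ 0.08

The effective depreciation rate is n + g + δ = 0.021 + 0.007 + 0.106 = 0.134.
Steady-state k*: s·k^0.28 = 0.134·k gives k* = (0.46/0.134)^(1/0.72) ≈ 5.5458.
MPK = 0.28·5.5458^(-0.72) ≈ 0.0816.
MPK < n+g+δ = 0.134, so the economy is dynamically inefficient (over-saving).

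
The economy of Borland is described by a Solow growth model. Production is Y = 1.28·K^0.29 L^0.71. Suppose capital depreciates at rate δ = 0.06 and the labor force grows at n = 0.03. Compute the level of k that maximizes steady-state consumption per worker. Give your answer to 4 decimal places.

k_gold ≈ 7.3572

The effective depreciation rate is n + δ = 0.03 + 0.06 = 0.09.
Setting f'(k) = n+δ gives 0.29·1.28·k^(0.29−1) = 0.09, hence k_gold = (0.29·1.28/0.09)^(1/0.71) ≈ 7.3572.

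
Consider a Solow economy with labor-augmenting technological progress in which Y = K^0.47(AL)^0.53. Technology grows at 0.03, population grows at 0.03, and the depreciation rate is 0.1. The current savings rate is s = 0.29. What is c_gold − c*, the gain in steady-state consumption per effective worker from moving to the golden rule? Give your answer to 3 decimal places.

Capital per effective worker breaks even when investment replaces (n + g + δ)·k; here n + g + δ = 0.16.
Current steady state (s = 0.29): k* = (0.29/0.16)^(1/0.53) ≈ 3.0713, y* = 3.0713^0.47 ≈ 1.6945, c* = (1−0.29)·1.6945 ≈ 1.2031.
Golden rule sets MPK = n+g+δ: 0.47·k^(0.47−1) = 0.16, so k_gold = (0.47/0.16)^(1/0.53) ≈ 7.6380.
y_gold = 7.6380^0.47 ≈ 2.6002, c_gold = y_gold − 0.16·k_gold ≈ 1.3781.
Gain: Δc = 1.3781 − 1.2031 ≈ 0.1750.

Δc ≈ 0.175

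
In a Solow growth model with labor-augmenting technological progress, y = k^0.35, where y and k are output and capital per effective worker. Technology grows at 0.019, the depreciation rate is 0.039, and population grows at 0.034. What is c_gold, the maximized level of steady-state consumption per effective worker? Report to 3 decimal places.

c_gold ≈ 1.335

n + g + δ = 0.034 + 0.019 + 0.039 = 0.092.
At the golden rule the marginal product of capital equals n+g+δ: 0.35·k^(0.35−1) = 0.092. Solving, k_gold = (0.35/0.092)^(1/0.65) ≈ 7.8116.
y_gold = 7.8116^0.35 ≈ 2.0533.
c_gold = y_gold − (n+g+δ)·k_gold = 2.0533 − 0.092·7.8116 ≈ 1.3347.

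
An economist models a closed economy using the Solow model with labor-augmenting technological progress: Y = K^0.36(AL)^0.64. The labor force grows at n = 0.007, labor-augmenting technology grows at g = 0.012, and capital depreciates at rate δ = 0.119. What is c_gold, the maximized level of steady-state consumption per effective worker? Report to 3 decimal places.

Capital per effective worker breaks even when investment replaces (n + g + δ)·k; here n + g + δ = 0.138.
Golden rule sets MPK = n+g+δ: 0.36·k^(0.36−1) = 0.138, so k_gold = (0.36/0.138)^(1/0.64) ≈ 4.4736.
y_gold = 4.4736^0.36 ≈ 1.7149.
c_gold = y_gold − (n+g+δ)·k_gold = 1.7149 − 0.138·4.4736 ≈ 1.0975.

c_gold ≈ 1.098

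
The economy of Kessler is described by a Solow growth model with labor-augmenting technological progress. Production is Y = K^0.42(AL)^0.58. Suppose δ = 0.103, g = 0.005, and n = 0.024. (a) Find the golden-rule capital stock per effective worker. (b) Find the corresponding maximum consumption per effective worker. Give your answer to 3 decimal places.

(a) k_gold ≈ 7.357; (b) c_gold ≈ 1.341

Capital per effective worker breaks even when investment replaces (n + g + δ)·k; here n + g + δ = 0.132.
Maximizing c = f(k) − (n+g+δ)·k gives f'(k) = n+g+δ, i.e. 0.42·k^(0.42−1) = 0.132, so k_gold = (0.42/0.132)^(1/0.58) ≈ 7.3567.
y_gold = 7.3567^0.42 ≈ 2.3121; c_gold = y_gold − 0.132·k_gold ≈ 1.3410.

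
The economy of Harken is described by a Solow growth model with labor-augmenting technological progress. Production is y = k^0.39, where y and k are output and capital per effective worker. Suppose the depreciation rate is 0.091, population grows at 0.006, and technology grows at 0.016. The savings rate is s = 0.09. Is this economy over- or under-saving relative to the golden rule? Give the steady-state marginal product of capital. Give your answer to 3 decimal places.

Break-even investment rate: n + g + δ = 0.006 + 0.016 + 0.091 = 0.113.
Steady-state k*: s·k^0.39 = 0.113·k gives k* = (0.09/0.113)^(1/0.61) ≈ 0.6886.
MPK = 0.39·0.6886^(-0.61) ≈ 0.4897.
MPK > n+g+δ = 0.113, so the economy is dynamically efficient (under-saving).

under-saving; MPK ≈ 0.490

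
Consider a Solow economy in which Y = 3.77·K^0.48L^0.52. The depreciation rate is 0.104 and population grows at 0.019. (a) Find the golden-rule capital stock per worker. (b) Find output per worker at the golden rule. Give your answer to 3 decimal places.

n + δ = 0.019 + 0.104 = 0.123.
Maximizing c = f(k) − (n+δ)·k gives f'(k) = n+δ, i.e. 0.48·3.77·k^(0.48−1) = 0.123, so k_gold = (0.48·3.77/0.123)^(1/0.52) ≈ 176.0085.
y_gold = 3.77·176.0085^0.48 ≈ 45.1022.

(a) k_gold ≈ 176.008; (b) y_gold ≈ 45.102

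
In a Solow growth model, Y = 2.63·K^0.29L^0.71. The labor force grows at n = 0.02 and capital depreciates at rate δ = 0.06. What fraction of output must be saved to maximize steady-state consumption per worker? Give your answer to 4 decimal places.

Break-even investment rate: n + δ = 0.02 + 0.06 = 0.08.
At the golden rule MPK = n+δ, and in any Cobb-Douglas steady state s = (n+δ)·k/y = MPK·k/y = capital's share 0.29.

s_gold = 0.2900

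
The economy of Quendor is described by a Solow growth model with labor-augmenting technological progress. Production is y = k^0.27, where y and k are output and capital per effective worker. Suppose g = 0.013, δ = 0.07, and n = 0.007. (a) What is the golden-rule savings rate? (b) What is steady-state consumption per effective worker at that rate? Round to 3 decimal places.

n + g + δ = 0.007 + 0.013 + 0.07 = 0.09.
For Cobb-Douglas, s_gold equals capital's share: s_gold = 0.27.
Maximizing c = f(k) − (n+g+δ)·k gives f'(k) = n+g+δ, i.e. 0.27·k^(0.27−1) = 0.09, so k_gold = (0.27/0.09)^(1/0.73) ≈ 4.5039.
y_gold = 4.5039^0.27 ≈ 1.5013; c_gold = (1−0.27)·y_gold ≈ 1.0960.

(a) s_gold = 0.270; (b) c_gold ≈ 1.096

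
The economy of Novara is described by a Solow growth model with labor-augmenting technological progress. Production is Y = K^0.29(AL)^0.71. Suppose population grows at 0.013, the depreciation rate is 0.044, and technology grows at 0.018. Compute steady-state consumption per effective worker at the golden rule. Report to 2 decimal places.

c_gold ≈ 1.23

The effective depreciation rate is n + g + δ = 0.013 + 0.018 + 0.044 = 0.075.
Maximizing c = f(k) − (n+g+δ)·k gives f'(k) = n+g+δ, i.e. 0.29·k^(0.29−1) = 0.075, so k_gold = (0.29/0.075)^(1/0.71) ≈ 6.7179.
y_gold = 6.7179^0.29 ≈ 1.7374.
c_gold = y_gold − (n+g+δ)·k_gold = 1.7374 − 0.075·6.7179 ≈ 1.2335.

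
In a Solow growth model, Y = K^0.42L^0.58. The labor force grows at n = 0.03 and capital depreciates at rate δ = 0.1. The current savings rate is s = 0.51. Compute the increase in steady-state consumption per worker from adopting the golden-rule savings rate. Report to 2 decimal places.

Break-even investment rate: n + δ = 0.03 + 0.1 = 0.13.
Current steady state (s = 0.51): k* = (0.51/0.13)^(1/0.58) ≈ 10.5559, y* = 10.5559^0.42 ≈ 2.6907, c* = (1−0.51)·2.6907 ≈ 1.3185.
At the golden rule the marginal product of capital equals n+δ: 0.42·k^(0.42−1) = 0.13. Solving, k_gold = (0.42/0.13)^(1/0.58) ≈ 7.5529.
y_gold = 7.5529^0.42 ≈ 2.3378, c_gold = y_gold − 0.13·k_gold ≈ 1.3559.
Gain: Δc = 1.3559 − 1.3185 ≈ 0.0375.

Δc ≈ 0.04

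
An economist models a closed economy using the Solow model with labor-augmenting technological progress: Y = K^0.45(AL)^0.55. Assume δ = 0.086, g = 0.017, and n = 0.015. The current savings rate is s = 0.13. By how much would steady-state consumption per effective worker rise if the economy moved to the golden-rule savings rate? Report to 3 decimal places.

Δc ≈ 0.703

n + g + δ = 0.015 + 0.017 + 0.086 = 0.118.
Current steady state (s = 0.13): k* = (0.13/0.118)^(1/0.55) ≈ 1.1925, y* = 1.1925^0.45 ≈ 1.0825, c* = (1−0.13)·1.0825 ≈ 0.9417.
Setting f'(k) = n+g+δ gives 0.45·k^(0.45−1) = 0.118, hence k_gold = (0.45/0.118)^(1/0.55) ≈ 11.4016.
y_gold = 11.4016^0.45 ≈ 2.9897, c_gold = y_gold − 0.118·k_gold ≈ 1.6444.
Gain: Δc = 1.6444 − 0.9417 ≈ 0.7026.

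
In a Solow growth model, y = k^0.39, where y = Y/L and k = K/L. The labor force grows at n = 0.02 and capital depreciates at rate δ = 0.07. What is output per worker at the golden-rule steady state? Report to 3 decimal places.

The effective depreciation rate is n + δ = 0.02 + 0.07 = 0.09.
Setting f'(k) = n+δ gives 0.39·k^(0.39−1) = 0.09, hence k_gold = (0.39/0.09)^(1/0.61) ≈ 11.0655.
Output: y_gold = k_gold^0.39 = 11.0655^0.39 ≈ 2.5536.

y_gold ≈ 2.554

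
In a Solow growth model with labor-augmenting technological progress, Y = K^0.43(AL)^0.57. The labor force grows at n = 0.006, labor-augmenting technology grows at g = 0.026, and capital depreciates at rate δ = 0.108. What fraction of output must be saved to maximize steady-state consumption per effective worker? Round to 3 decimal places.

s_gold = 0.430

Capital per effective worker breaks even when investment replaces (n + g + δ)·k; here n + g + δ = 0.14.
At the golden rule MPK = n+g+δ, and in any Cobb-Douglas steady state s = (n+g+δ)·k/y = MPK·k/y = capital's share 0.43.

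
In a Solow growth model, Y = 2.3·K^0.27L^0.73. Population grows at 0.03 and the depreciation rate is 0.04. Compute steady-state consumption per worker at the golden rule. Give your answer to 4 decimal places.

Capital per worker breaks even when investment replaces (n + δ)·k; here n + δ = 0.07.
At the golden rule the marginal product of capital equals n+δ: 0.27·2.3·k^(0.27−1) = 0.07. Solving, k_gold = (0.27·2.3/0.07)^(1/0.73) ≈ 19.8894.
y_gold = 2.3·19.8894^0.27 ≈ 5.1565.
c_gold = y_gold − (n+δ)·k_gold = 5.1565 − 0.07·19.8894 ≈ 3.7642.

c_gold ≈ 3.7642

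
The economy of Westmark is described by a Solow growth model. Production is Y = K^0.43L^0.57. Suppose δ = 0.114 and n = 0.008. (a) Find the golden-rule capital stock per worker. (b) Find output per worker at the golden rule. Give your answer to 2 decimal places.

(a) k_gold ≈ 9.12; (b) y_gold ≈ 2.59

The effective depreciation rate is n + δ = 0.008 + 0.114 = 0.122.
At the golden rule the marginal product of capital equals n+δ: 0.43·k^(0.43−1) = 0.122. Solving, k_gold = (0.43/0.122)^(1/0.57) ≈ 9.1167.
y_gold = 9.1167^0.43 ≈ 2.5866.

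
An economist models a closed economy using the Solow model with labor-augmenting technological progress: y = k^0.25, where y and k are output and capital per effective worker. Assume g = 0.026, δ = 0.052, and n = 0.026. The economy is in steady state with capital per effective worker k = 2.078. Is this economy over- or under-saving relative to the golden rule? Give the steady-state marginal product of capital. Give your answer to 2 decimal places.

under-saving; MPK ≈ 0.14

Break-even investment rate: n + g + δ = 0.026 + 0.026 + 0.052 = 0.104.
MPK = 0.25·k^(0.25−1) = 0.25·2.078^(-0.75) ≈ 0.1444.
MPK > 0.104, so the economy is dynamically efficient (under-saving).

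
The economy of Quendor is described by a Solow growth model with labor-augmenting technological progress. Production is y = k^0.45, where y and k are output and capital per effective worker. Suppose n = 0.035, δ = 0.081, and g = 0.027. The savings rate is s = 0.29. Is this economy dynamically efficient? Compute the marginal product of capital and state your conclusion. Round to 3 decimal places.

dynamically efficient; MPK ≈ 0.222

Break-even investment rate: n + g + δ = 0.035 + 0.027 + 0.081 = 0.143.
Steady-state k*: s·k^0.45 = 0.143·k gives k* = (0.29/0.143)^(1/0.55) ≈ 3.6165.
MPK = 0.45·3.6165^(-0.55) ≈ 0.2219.
MPK > n+g+δ = 0.143, so the economy is dynamically efficient (under-saving).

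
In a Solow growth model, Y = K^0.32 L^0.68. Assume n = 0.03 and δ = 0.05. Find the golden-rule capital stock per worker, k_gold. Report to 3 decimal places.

Break-even investment rate: n + δ = 0.03 + 0.05 = 0.08.
At the golden rule the marginal product of capital equals n+δ: 0.32·k^(0.32−1) = 0.08. Solving, k_gold = (0.32/0.08)^(1/0.68) ≈ 7.6804.

k_gold ≈ 7.680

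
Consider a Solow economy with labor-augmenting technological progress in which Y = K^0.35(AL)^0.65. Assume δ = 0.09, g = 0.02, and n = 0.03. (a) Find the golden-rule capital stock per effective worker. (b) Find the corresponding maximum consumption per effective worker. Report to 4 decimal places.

Capital per effective worker breaks even when investment replaces (n + g + δ)·k; here n + g + δ = 0.14.
Setting f'(k) = n+g+δ gives 0.35·k^(0.35−1) = 0.14, hence k_gold = (0.35/0.14)^(1/0.65) ≈ 4.0946.
y_gold = 4.0946^0.35 ≈ 1.6379; c_gold = y_gold − 0.14·k_gold ≈ 1.0646.

(a) k_gold ≈ 4.0946; (b) c_gold ≈ 1.0646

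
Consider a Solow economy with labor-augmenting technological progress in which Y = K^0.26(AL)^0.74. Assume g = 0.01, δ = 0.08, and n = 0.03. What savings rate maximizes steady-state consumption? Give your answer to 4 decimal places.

s_gold = 0.2600

n + g + δ = 0.03 + 0.01 + 0.08 = 0.12.
At the golden rule MPK = n+g+δ, and in any Cobb-Douglas steady state s = (n+g+δ)·k/y = MPK·k/y = capital's share 0.26.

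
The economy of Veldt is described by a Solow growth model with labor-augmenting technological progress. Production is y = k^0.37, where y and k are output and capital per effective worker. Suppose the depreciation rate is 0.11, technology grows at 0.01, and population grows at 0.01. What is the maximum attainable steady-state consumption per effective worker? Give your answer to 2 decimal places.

The effective depreciation rate is n + g + δ = 0.01 + 0.01 + 0.11 = 0.13.
At the golden rule the marginal product of capital equals n+g+δ: 0.37·k^(0.37−1) = 0.13. Solving, k_gold = (0.37/0.13)^(1/0.63) ≈ 5.2607.
y_gold = 5.2607^0.37 ≈ 1.8484.
c_gold = y_gold − (n+g+δ)·k_gold = 1.8484 − 0.13·5.2607 ≈ 1.1645.

c_gold ≈ 1.16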